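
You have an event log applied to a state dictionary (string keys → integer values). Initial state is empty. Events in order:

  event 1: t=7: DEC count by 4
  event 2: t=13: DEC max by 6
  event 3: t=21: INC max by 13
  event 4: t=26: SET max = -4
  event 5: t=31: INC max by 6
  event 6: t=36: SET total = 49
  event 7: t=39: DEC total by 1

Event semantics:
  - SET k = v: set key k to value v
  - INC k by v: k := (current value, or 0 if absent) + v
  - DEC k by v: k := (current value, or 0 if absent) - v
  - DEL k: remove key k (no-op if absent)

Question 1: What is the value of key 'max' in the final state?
Track key 'max' through all 7 events:
  event 1 (t=7: DEC count by 4): max unchanged
  event 2 (t=13: DEC max by 6): max (absent) -> -6
  event 3 (t=21: INC max by 13): max -6 -> 7
  event 4 (t=26: SET max = -4): max 7 -> -4
  event 5 (t=31: INC max by 6): max -4 -> 2
  event 6 (t=36: SET total = 49): max unchanged
  event 7 (t=39: DEC total by 1): max unchanged
Final: max = 2

Answer: 2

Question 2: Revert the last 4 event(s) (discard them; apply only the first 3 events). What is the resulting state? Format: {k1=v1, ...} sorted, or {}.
Keep first 3 events (discard last 4):
  after event 1 (t=7: DEC count by 4): {count=-4}
  after event 2 (t=13: DEC max by 6): {count=-4, max=-6}
  after event 3 (t=21: INC max by 13): {count=-4, max=7}

Answer: {count=-4, max=7}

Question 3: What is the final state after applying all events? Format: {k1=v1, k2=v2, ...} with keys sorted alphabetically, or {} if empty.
Answer: {count=-4, max=2, total=48}

Derivation:
  after event 1 (t=7: DEC count by 4): {count=-4}
  after event 2 (t=13: DEC max by 6): {count=-4, max=-6}
  after event 3 (t=21: INC max by 13): {count=-4, max=7}
  after event 4 (t=26: SET max = -4): {count=-4, max=-4}
  after event 5 (t=31: INC max by 6): {count=-4, max=2}
  after event 6 (t=36: SET total = 49): {count=-4, max=2, total=49}
  after event 7 (t=39: DEC total by 1): {count=-4, max=2, total=48}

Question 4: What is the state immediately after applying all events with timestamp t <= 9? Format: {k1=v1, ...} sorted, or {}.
Apply events with t <= 9 (1 events):
  after event 1 (t=7: DEC count by 4): {count=-4}

Answer: {count=-4}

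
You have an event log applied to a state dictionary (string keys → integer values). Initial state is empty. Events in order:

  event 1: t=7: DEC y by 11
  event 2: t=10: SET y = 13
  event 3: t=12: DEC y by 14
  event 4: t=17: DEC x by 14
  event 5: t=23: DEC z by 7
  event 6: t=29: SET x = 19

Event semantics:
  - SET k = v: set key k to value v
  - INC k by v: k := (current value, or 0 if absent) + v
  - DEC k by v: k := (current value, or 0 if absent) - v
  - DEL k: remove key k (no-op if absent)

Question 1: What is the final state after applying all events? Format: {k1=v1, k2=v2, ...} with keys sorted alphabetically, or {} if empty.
  after event 1 (t=7: DEC y by 11): {y=-11}
  after event 2 (t=10: SET y = 13): {y=13}
  after event 3 (t=12: DEC y by 14): {y=-1}
  after event 4 (t=17: DEC x by 14): {x=-14, y=-1}
  after event 5 (t=23: DEC z by 7): {x=-14, y=-1, z=-7}
  after event 6 (t=29: SET x = 19): {x=19, y=-1, z=-7}

Answer: {x=19, y=-1, z=-7}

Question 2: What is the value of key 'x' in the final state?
Answer: 19

Derivation:
Track key 'x' through all 6 events:
  event 1 (t=7: DEC y by 11): x unchanged
  event 2 (t=10: SET y = 13): x unchanged
  event 3 (t=12: DEC y by 14): x unchanged
  event 4 (t=17: DEC x by 14): x (absent) -> -14
  event 5 (t=23: DEC z by 7): x unchanged
  event 6 (t=29: SET x = 19): x -14 -> 19
Final: x = 19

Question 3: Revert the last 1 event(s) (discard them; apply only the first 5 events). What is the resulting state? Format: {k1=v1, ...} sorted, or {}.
Keep first 5 events (discard last 1):
  after event 1 (t=7: DEC y by 11): {y=-11}
  after event 2 (t=10: SET y = 13): {y=13}
  after event 3 (t=12: DEC y by 14): {y=-1}
  after event 4 (t=17: DEC x by 14): {x=-14, y=-1}
  after event 5 (t=23: DEC z by 7): {x=-14, y=-1, z=-7}

Answer: {x=-14, y=-1, z=-7}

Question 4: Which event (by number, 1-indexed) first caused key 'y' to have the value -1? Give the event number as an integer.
Answer: 3

Derivation:
Looking for first event where y becomes -1:
  event 1: y = -11
  event 2: y = 13
  event 3: y 13 -> -1  <-- first match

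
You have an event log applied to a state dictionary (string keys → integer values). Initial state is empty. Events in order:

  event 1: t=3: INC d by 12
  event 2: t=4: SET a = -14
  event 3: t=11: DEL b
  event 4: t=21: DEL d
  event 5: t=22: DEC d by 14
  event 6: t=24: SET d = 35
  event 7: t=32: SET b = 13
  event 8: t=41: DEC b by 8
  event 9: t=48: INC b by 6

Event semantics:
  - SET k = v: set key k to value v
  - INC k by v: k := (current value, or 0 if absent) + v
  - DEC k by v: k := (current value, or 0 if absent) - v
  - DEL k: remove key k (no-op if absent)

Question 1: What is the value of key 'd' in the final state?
Answer: 35

Derivation:
Track key 'd' through all 9 events:
  event 1 (t=3: INC d by 12): d (absent) -> 12
  event 2 (t=4: SET a = -14): d unchanged
  event 3 (t=11: DEL b): d unchanged
  event 4 (t=21: DEL d): d 12 -> (absent)
  event 5 (t=22: DEC d by 14): d (absent) -> -14
  event 6 (t=24: SET d = 35): d -14 -> 35
  event 7 (t=32: SET b = 13): d unchanged
  event 8 (t=41: DEC b by 8): d unchanged
  event 9 (t=48: INC b by 6): d unchanged
Final: d = 35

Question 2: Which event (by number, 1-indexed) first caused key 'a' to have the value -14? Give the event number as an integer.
Looking for first event where a becomes -14:
  event 2: a (absent) -> -14  <-- first match

Answer: 2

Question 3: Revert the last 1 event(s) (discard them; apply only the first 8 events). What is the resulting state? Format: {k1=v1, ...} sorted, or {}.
Answer: {a=-14, b=5, d=35}

Derivation:
Keep first 8 events (discard last 1):
  after event 1 (t=3: INC d by 12): {d=12}
  after event 2 (t=4: SET a = -14): {a=-14, d=12}
  after event 3 (t=11: DEL b): {a=-14, d=12}
  after event 4 (t=21: DEL d): {a=-14}
  after event 5 (t=22: DEC d by 14): {a=-14, d=-14}
  after event 6 (t=24: SET d = 35): {a=-14, d=35}
  after event 7 (t=32: SET b = 13): {a=-14, b=13, d=35}
  after event 8 (t=41: DEC b by 8): {a=-14, b=5, d=35}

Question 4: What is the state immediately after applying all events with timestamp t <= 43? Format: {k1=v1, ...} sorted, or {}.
Answer: {a=-14, b=5, d=35}

Derivation:
Apply events with t <= 43 (8 events):
  after event 1 (t=3: INC d by 12): {d=12}
  after event 2 (t=4: SET a = -14): {a=-14, d=12}
  after event 3 (t=11: DEL b): {a=-14, d=12}
  after event 4 (t=21: DEL d): {a=-14}
  after event 5 (t=22: DEC d by 14): {a=-14, d=-14}
  after event 6 (t=24: SET d = 35): {a=-14, d=35}
  after event 7 (t=32: SET b = 13): {a=-14, b=13, d=35}
  after event 8 (t=41: DEC b by 8): {a=-14, b=5, d=35}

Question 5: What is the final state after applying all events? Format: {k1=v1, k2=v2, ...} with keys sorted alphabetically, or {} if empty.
Answer: {a=-14, b=11, d=35}

Derivation:
  after event 1 (t=3: INC d by 12): {d=12}
  after event 2 (t=4: SET a = -14): {a=-14, d=12}
  after event 3 (t=11: DEL b): {a=-14, d=12}
  after event 4 (t=21: DEL d): {a=-14}
  after event 5 (t=22: DEC d by 14): {a=-14, d=-14}
  after event 6 (t=24: SET d = 35): {a=-14, d=35}
  after event 7 (t=32: SET b = 13): {a=-14, b=13, d=35}
  after event 8 (t=41: DEC b by 8): {a=-14, b=5, d=35}
  after event 9 (t=48: INC b by 6): {a=-14, b=11, d=35}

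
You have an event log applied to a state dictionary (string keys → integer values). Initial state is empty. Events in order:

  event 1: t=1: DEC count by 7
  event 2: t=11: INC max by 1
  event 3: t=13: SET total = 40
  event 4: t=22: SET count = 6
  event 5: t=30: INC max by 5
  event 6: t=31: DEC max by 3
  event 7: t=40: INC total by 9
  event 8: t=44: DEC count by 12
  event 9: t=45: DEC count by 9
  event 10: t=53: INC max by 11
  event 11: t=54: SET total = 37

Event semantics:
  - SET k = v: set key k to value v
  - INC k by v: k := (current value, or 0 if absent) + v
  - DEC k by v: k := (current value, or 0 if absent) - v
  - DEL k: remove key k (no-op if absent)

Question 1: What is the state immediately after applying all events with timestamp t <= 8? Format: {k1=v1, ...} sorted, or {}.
Answer: {count=-7}

Derivation:
Apply events with t <= 8 (1 events):
  after event 1 (t=1: DEC count by 7): {count=-7}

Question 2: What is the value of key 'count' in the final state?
Track key 'count' through all 11 events:
  event 1 (t=1: DEC count by 7): count (absent) -> -7
  event 2 (t=11: INC max by 1): count unchanged
  event 3 (t=13: SET total = 40): count unchanged
  event 4 (t=22: SET count = 6): count -7 -> 6
  event 5 (t=30: INC max by 5): count unchanged
  event 6 (t=31: DEC max by 3): count unchanged
  event 7 (t=40: INC total by 9): count unchanged
  event 8 (t=44: DEC count by 12): count 6 -> -6
  event 9 (t=45: DEC count by 9): count -6 -> -15
  event 10 (t=53: INC max by 11): count unchanged
  event 11 (t=54: SET total = 37): count unchanged
Final: count = -15

Answer: -15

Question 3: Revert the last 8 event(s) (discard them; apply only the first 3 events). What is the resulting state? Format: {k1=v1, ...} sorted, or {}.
Answer: {count=-7, max=1, total=40}

Derivation:
Keep first 3 events (discard last 8):
  after event 1 (t=1: DEC count by 7): {count=-7}
  after event 2 (t=11: INC max by 1): {count=-7, max=1}
  after event 3 (t=13: SET total = 40): {count=-7, max=1, total=40}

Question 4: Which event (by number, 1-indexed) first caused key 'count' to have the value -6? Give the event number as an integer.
Answer: 8

Derivation:
Looking for first event where count becomes -6:
  event 1: count = -7
  event 2: count = -7
  event 3: count = -7
  event 4: count = 6
  event 5: count = 6
  event 6: count = 6
  event 7: count = 6
  event 8: count 6 -> -6  <-- first match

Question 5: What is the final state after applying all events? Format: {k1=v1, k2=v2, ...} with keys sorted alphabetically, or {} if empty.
  after event 1 (t=1: DEC count by 7): {count=-7}
  after event 2 (t=11: INC max by 1): {count=-7, max=1}
  after event 3 (t=13: SET total = 40): {count=-7, max=1, total=40}
  after event 4 (t=22: SET count = 6): {count=6, max=1, total=40}
  after event 5 (t=30: INC max by 5): {count=6, max=6, total=40}
  after event 6 (t=31: DEC max by 3): {count=6, max=3, total=40}
  after event 7 (t=40: INC total by 9): {count=6, max=3, total=49}
  after event 8 (t=44: DEC count by 12): {count=-6, max=3, total=49}
  after event 9 (t=45: DEC count by 9): {count=-15, max=3, total=49}
  after event 10 (t=53: INC max by 11): {count=-15, max=14, total=49}
  after event 11 (t=54: SET total = 37): {count=-15, max=14, total=37}

Answer: {count=-15, max=14, total=37}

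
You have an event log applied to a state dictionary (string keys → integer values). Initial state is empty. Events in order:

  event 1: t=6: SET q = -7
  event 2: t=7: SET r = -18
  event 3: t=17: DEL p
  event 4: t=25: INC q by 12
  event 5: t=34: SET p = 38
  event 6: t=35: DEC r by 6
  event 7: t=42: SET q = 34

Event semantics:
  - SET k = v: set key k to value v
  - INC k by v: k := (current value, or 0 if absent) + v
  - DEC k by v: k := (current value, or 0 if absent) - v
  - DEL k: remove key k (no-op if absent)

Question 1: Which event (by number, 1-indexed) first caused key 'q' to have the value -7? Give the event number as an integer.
Looking for first event where q becomes -7:
  event 1: q (absent) -> -7  <-- first match

Answer: 1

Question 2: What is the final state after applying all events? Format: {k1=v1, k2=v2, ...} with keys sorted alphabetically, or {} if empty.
  after event 1 (t=6: SET q = -7): {q=-7}
  after event 2 (t=7: SET r = -18): {q=-7, r=-18}
  after event 3 (t=17: DEL p): {q=-7, r=-18}
  after event 4 (t=25: INC q by 12): {q=5, r=-18}
  after event 5 (t=34: SET p = 38): {p=38, q=5, r=-18}
  after event 6 (t=35: DEC r by 6): {p=38, q=5, r=-24}
  after event 7 (t=42: SET q = 34): {p=38, q=34, r=-24}

Answer: {p=38, q=34, r=-24}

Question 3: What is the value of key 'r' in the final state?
Track key 'r' through all 7 events:
  event 1 (t=6: SET q = -7): r unchanged
  event 2 (t=7: SET r = -18): r (absent) -> -18
  event 3 (t=17: DEL p): r unchanged
  event 4 (t=25: INC q by 12): r unchanged
  event 5 (t=34: SET p = 38): r unchanged
  event 6 (t=35: DEC r by 6): r -18 -> -24
  event 7 (t=42: SET q = 34): r unchanged
Final: r = -24

Answer: -24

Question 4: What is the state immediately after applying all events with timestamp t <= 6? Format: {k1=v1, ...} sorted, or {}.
Answer: {q=-7}

Derivation:
Apply events with t <= 6 (1 events):
  after event 1 (t=6: SET q = -7): {q=-7}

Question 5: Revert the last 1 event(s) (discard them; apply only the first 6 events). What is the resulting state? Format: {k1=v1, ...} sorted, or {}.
Answer: {p=38, q=5, r=-24}

Derivation:
Keep first 6 events (discard last 1):
  after event 1 (t=6: SET q = -7): {q=-7}
  after event 2 (t=7: SET r = -18): {q=-7, r=-18}
  after event 3 (t=17: DEL p): {q=-7, r=-18}
  after event 4 (t=25: INC q by 12): {q=5, r=-18}
  after event 5 (t=34: SET p = 38): {p=38, q=5, r=-18}
  after event 6 (t=35: DEC r by 6): {p=38, q=5, r=-24}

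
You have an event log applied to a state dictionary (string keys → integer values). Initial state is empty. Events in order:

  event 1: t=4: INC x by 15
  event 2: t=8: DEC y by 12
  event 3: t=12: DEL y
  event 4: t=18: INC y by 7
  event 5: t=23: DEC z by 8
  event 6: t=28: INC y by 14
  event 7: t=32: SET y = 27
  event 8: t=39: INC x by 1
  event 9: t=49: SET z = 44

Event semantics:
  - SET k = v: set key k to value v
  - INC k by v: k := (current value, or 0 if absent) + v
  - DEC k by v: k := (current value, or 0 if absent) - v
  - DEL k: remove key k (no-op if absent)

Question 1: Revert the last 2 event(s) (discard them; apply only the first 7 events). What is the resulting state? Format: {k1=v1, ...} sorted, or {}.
Keep first 7 events (discard last 2):
  after event 1 (t=4: INC x by 15): {x=15}
  after event 2 (t=8: DEC y by 12): {x=15, y=-12}
  after event 3 (t=12: DEL y): {x=15}
  after event 4 (t=18: INC y by 7): {x=15, y=7}
  after event 5 (t=23: DEC z by 8): {x=15, y=7, z=-8}
  after event 6 (t=28: INC y by 14): {x=15, y=21, z=-8}
  after event 7 (t=32: SET y = 27): {x=15, y=27, z=-8}

Answer: {x=15, y=27, z=-8}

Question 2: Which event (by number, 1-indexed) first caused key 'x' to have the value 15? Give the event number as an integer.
Looking for first event where x becomes 15:
  event 1: x (absent) -> 15  <-- first match

Answer: 1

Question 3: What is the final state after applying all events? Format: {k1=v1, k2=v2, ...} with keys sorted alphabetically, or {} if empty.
Answer: {x=16, y=27, z=44}

Derivation:
  after event 1 (t=4: INC x by 15): {x=15}
  after event 2 (t=8: DEC y by 12): {x=15, y=-12}
  after event 3 (t=12: DEL y): {x=15}
  after event 4 (t=18: INC y by 7): {x=15, y=7}
  after event 5 (t=23: DEC z by 8): {x=15, y=7, z=-8}
  after event 6 (t=28: INC y by 14): {x=15, y=21, z=-8}
  after event 7 (t=32: SET y = 27): {x=15, y=27, z=-8}
  after event 8 (t=39: INC x by 1): {x=16, y=27, z=-8}
  after event 9 (t=49: SET z = 44): {x=16, y=27, z=44}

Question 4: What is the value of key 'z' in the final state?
Answer: 44

Derivation:
Track key 'z' through all 9 events:
  event 1 (t=4: INC x by 15): z unchanged
  event 2 (t=8: DEC y by 12): z unchanged
  event 3 (t=12: DEL y): z unchanged
  event 4 (t=18: INC y by 7): z unchanged
  event 5 (t=23: DEC z by 8): z (absent) -> -8
  event 6 (t=28: INC y by 14): z unchanged
  event 7 (t=32: SET y = 27): z unchanged
  event 8 (t=39: INC x by 1): z unchanged
  event 9 (t=49: SET z = 44): z -8 -> 44
Final: z = 44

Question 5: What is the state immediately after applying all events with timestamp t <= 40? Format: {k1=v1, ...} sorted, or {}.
Apply events with t <= 40 (8 events):
  after event 1 (t=4: INC x by 15): {x=15}
  after event 2 (t=8: DEC y by 12): {x=15, y=-12}
  after event 3 (t=12: DEL y): {x=15}
  after event 4 (t=18: INC y by 7): {x=15, y=7}
  after event 5 (t=23: DEC z by 8): {x=15, y=7, z=-8}
  after event 6 (t=28: INC y by 14): {x=15, y=21, z=-8}
  after event 7 (t=32: SET y = 27): {x=15, y=27, z=-8}
  after event 8 (t=39: INC x by 1): {x=16, y=27, z=-8}

Answer: {x=16, y=27, z=-8}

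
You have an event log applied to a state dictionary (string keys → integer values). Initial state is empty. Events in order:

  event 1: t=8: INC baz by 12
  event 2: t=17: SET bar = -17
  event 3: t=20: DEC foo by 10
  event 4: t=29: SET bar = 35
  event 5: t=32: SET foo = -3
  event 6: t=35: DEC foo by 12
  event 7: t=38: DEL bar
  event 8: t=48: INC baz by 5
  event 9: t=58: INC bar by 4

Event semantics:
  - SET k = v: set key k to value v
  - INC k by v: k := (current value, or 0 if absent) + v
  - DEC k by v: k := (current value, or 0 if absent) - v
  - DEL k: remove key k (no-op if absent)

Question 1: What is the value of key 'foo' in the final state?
Answer: -15

Derivation:
Track key 'foo' through all 9 events:
  event 1 (t=8: INC baz by 12): foo unchanged
  event 2 (t=17: SET bar = -17): foo unchanged
  event 3 (t=20: DEC foo by 10): foo (absent) -> -10
  event 4 (t=29: SET bar = 35): foo unchanged
  event 5 (t=32: SET foo = -3): foo -10 -> -3
  event 6 (t=35: DEC foo by 12): foo -3 -> -15
  event 7 (t=38: DEL bar): foo unchanged
  event 8 (t=48: INC baz by 5): foo unchanged
  event 9 (t=58: INC bar by 4): foo unchanged
Final: foo = -15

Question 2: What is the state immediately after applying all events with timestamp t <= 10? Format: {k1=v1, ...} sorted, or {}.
Apply events with t <= 10 (1 events):
  after event 1 (t=8: INC baz by 12): {baz=12}

Answer: {baz=12}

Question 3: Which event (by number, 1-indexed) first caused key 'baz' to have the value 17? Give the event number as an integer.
Answer: 8

Derivation:
Looking for first event where baz becomes 17:
  event 1: baz = 12
  event 2: baz = 12
  event 3: baz = 12
  event 4: baz = 12
  event 5: baz = 12
  event 6: baz = 12
  event 7: baz = 12
  event 8: baz 12 -> 17  <-- first match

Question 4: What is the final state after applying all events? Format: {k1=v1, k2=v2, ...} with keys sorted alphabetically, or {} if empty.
  after event 1 (t=8: INC baz by 12): {baz=12}
  after event 2 (t=17: SET bar = -17): {bar=-17, baz=12}
  after event 3 (t=20: DEC foo by 10): {bar=-17, baz=12, foo=-10}
  after event 4 (t=29: SET bar = 35): {bar=35, baz=12, foo=-10}
  after event 5 (t=32: SET foo = -3): {bar=35, baz=12, foo=-3}
  after event 6 (t=35: DEC foo by 12): {bar=35, baz=12, foo=-15}
  after event 7 (t=38: DEL bar): {baz=12, foo=-15}
  after event 8 (t=48: INC baz by 5): {baz=17, foo=-15}
  after event 9 (t=58: INC bar by 4): {bar=4, baz=17, foo=-15}

Answer: {bar=4, baz=17, foo=-15}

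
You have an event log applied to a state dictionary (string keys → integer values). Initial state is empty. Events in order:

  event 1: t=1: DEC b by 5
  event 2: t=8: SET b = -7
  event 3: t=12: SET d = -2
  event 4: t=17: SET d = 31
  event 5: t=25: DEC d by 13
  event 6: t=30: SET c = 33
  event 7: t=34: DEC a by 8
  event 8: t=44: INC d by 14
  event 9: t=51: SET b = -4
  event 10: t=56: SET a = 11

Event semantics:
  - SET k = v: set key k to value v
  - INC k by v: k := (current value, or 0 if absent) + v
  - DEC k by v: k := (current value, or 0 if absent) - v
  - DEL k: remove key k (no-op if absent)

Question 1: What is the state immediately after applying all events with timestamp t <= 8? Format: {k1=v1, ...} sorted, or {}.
Answer: {b=-7}

Derivation:
Apply events with t <= 8 (2 events):
  after event 1 (t=1: DEC b by 5): {b=-5}
  after event 2 (t=8: SET b = -7): {b=-7}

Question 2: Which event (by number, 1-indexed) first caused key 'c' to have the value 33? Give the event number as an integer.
Answer: 6

Derivation:
Looking for first event where c becomes 33:
  event 6: c (absent) -> 33  <-- first match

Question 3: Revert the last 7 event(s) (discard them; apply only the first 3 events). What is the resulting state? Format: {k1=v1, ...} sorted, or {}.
Answer: {b=-7, d=-2}

Derivation:
Keep first 3 events (discard last 7):
  after event 1 (t=1: DEC b by 5): {b=-5}
  after event 2 (t=8: SET b = -7): {b=-7}
  after event 3 (t=12: SET d = -2): {b=-7, d=-2}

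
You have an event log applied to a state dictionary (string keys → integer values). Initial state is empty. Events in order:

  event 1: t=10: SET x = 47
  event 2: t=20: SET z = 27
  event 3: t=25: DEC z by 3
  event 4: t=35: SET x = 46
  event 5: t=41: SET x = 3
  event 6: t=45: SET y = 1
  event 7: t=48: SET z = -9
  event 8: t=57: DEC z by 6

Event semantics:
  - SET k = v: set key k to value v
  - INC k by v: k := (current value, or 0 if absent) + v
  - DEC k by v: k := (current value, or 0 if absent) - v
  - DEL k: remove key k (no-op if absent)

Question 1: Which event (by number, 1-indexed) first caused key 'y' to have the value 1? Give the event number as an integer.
Answer: 6

Derivation:
Looking for first event where y becomes 1:
  event 6: y (absent) -> 1  <-- first match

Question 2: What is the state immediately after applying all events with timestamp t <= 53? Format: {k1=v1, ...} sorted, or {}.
Answer: {x=3, y=1, z=-9}

Derivation:
Apply events with t <= 53 (7 events):
  after event 1 (t=10: SET x = 47): {x=47}
  after event 2 (t=20: SET z = 27): {x=47, z=27}
  after event 3 (t=25: DEC z by 3): {x=47, z=24}
  after event 4 (t=35: SET x = 46): {x=46, z=24}
  after event 5 (t=41: SET x = 3): {x=3, z=24}
  after event 6 (t=45: SET y = 1): {x=3, y=1, z=24}
  after event 7 (t=48: SET z = -9): {x=3, y=1, z=-9}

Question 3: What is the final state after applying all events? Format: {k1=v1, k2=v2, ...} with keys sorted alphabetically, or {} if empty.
  after event 1 (t=10: SET x = 47): {x=47}
  after event 2 (t=20: SET z = 27): {x=47, z=27}
  after event 3 (t=25: DEC z by 3): {x=47, z=24}
  after event 4 (t=35: SET x = 46): {x=46, z=24}
  after event 5 (t=41: SET x = 3): {x=3, z=24}
  after event 6 (t=45: SET y = 1): {x=3, y=1, z=24}
  after event 7 (t=48: SET z = -9): {x=3, y=1, z=-9}
  after event 8 (t=57: DEC z by 6): {x=3, y=1, z=-15}

Answer: {x=3, y=1, z=-15}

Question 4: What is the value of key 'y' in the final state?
Track key 'y' through all 8 events:
  event 1 (t=10: SET x = 47): y unchanged
  event 2 (t=20: SET z = 27): y unchanged
  event 3 (t=25: DEC z by 3): y unchanged
  event 4 (t=35: SET x = 46): y unchanged
  event 5 (t=41: SET x = 3): y unchanged
  event 6 (t=45: SET y = 1): y (absent) -> 1
  event 7 (t=48: SET z = -9): y unchanged
  event 8 (t=57: DEC z by 6): y unchanged
Final: y = 1

Answer: 1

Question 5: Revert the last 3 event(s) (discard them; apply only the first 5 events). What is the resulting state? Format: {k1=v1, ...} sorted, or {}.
Answer: {x=3, z=24}

Derivation:
Keep first 5 events (discard last 3):
  after event 1 (t=10: SET x = 47): {x=47}
  after event 2 (t=20: SET z = 27): {x=47, z=27}
  after event 3 (t=25: DEC z by 3): {x=47, z=24}
  after event 4 (t=35: SET x = 46): {x=46, z=24}
  after event 5 (t=41: SET x = 3): {x=3, z=24}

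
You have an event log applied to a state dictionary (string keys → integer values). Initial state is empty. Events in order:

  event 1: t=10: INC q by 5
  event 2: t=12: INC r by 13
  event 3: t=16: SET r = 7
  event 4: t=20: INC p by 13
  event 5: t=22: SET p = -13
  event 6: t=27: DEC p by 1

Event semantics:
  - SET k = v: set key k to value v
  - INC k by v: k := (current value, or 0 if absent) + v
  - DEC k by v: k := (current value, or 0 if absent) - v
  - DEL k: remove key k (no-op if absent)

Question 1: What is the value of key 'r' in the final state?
Track key 'r' through all 6 events:
  event 1 (t=10: INC q by 5): r unchanged
  event 2 (t=12: INC r by 13): r (absent) -> 13
  event 3 (t=16: SET r = 7): r 13 -> 7
  event 4 (t=20: INC p by 13): r unchanged
  event 5 (t=22: SET p = -13): r unchanged
  event 6 (t=27: DEC p by 1): r unchanged
Final: r = 7

Answer: 7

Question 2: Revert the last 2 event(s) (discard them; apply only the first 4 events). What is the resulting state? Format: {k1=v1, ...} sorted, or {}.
Answer: {p=13, q=5, r=7}

Derivation:
Keep first 4 events (discard last 2):
  after event 1 (t=10: INC q by 5): {q=5}
  after event 2 (t=12: INC r by 13): {q=5, r=13}
  after event 3 (t=16: SET r = 7): {q=5, r=7}
  after event 4 (t=20: INC p by 13): {p=13, q=5, r=7}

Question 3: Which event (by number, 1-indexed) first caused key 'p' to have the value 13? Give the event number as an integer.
Answer: 4

Derivation:
Looking for first event where p becomes 13:
  event 4: p (absent) -> 13  <-- first match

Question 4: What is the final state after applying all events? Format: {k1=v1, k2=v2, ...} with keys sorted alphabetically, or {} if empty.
  after event 1 (t=10: INC q by 5): {q=5}
  after event 2 (t=12: INC r by 13): {q=5, r=13}
  after event 3 (t=16: SET r = 7): {q=5, r=7}
  after event 4 (t=20: INC p by 13): {p=13, q=5, r=7}
  after event 5 (t=22: SET p = -13): {p=-13, q=5, r=7}
  after event 6 (t=27: DEC p by 1): {p=-14, q=5, r=7}

Answer: {p=-14, q=5, r=7}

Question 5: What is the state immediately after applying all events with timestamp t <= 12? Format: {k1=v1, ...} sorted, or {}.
Apply events with t <= 12 (2 events):
  after event 1 (t=10: INC q by 5): {q=5}
  after event 2 (t=12: INC r by 13): {q=5, r=13}

Answer: {q=5, r=13}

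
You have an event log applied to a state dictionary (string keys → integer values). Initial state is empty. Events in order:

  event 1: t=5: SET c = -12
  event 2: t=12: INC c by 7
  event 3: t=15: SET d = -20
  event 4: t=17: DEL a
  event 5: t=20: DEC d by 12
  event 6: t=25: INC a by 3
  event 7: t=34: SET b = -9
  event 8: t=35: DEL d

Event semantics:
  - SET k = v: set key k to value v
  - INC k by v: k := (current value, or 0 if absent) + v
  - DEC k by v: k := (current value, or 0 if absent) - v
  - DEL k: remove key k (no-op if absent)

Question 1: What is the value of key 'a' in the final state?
Answer: 3

Derivation:
Track key 'a' through all 8 events:
  event 1 (t=5: SET c = -12): a unchanged
  event 2 (t=12: INC c by 7): a unchanged
  event 3 (t=15: SET d = -20): a unchanged
  event 4 (t=17: DEL a): a (absent) -> (absent)
  event 5 (t=20: DEC d by 12): a unchanged
  event 6 (t=25: INC a by 3): a (absent) -> 3
  event 7 (t=34: SET b = -9): a unchanged
  event 8 (t=35: DEL d): a unchanged
Final: a = 3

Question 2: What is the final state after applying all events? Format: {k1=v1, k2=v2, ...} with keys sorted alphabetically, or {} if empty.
  after event 1 (t=5: SET c = -12): {c=-12}
  after event 2 (t=12: INC c by 7): {c=-5}
  after event 3 (t=15: SET d = -20): {c=-5, d=-20}
  after event 4 (t=17: DEL a): {c=-5, d=-20}
  after event 5 (t=20: DEC d by 12): {c=-5, d=-32}
  after event 6 (t=25: INC a by 3): {a=3, c=-5, d=-32}
  after event 7 (t=34: SET b = -9): {a=3, b=-9, c=-5, d=-32}
  after event 8 (t=35: DEL d): {a=3, b=-9, c=-5}

Answer: {a=3, b=-9, c=-5}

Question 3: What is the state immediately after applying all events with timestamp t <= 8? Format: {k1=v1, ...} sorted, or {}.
Answer: {c=-12}

Derivation:
Apply events with t <= 8 (1 events):
  after event 1 (t=5: SET c = -12): {c=-12}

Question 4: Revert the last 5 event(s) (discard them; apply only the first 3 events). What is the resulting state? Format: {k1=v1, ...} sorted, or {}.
Answer: {c=-5, d=-20}

Derivation:
Keep first 3 events (discard last 5):
  after event 1 (t=5: SET c = -12): {c=-12}
  after event 2 (t=12: INC c by 7): {c=-5}
  after event 3 (t=15: SET d = -20): {c=-5, d=-20}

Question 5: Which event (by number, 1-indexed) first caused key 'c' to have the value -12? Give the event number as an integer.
Looking for first event where c becomes -12:
  event 1: c (absent) -> -12  <-- first match

Answer: 1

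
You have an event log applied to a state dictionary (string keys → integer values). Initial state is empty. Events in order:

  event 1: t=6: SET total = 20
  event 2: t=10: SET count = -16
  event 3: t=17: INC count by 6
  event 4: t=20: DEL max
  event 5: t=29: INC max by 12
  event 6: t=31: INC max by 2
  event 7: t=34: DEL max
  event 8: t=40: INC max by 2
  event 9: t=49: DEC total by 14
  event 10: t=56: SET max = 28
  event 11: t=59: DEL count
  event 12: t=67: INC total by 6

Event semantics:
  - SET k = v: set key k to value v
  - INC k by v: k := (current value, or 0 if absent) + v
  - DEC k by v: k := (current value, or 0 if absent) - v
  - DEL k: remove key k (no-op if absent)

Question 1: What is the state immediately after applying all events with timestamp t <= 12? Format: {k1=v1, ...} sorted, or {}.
Answer: {count=-16, total=20}

Derivation:
Apply events with t <= 12 (2 events):
  after event 1 (t=6: SET total = 20): {total=20}
  after event 2 (t=10: SET count = -16): {count=-16, total=20}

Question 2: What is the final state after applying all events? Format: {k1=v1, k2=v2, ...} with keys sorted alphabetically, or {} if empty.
Answer: {max=28, total=12}

Derivation:
  after event 1 (t=6: SET total = 20): {total=20}
  after event 2 (t=10: SET count = -16): {count=-16, total=20}
  after event 3 (t=17: INC count by 6): {count=-10, total=20}
  after event 4 (t=20: DEL max): {count=-10, total=20}
  after event 5 (t=29: INC max by 12): {count=-10, max=12, total=20}
  after event 6 (t=31: INC max by 2): {count=-10, max=14, total=20}
  after event 7 (t=34: DEL max): {count=-10, total=20}
  after event 8 (t=40: INC max by 2): {count=-10, max=2, total=20}
  after event 9 (t=49: DEC total by 14): {count=-10, max=2, total=6}
  after event 10 (t=56: SET max = 28): {count=-10, max=28, total=6}
  after event 11 (t=59: DEL count): {max=28, total=6}
  after event 12 (t=67: INC total by 6): {max=28, total=12}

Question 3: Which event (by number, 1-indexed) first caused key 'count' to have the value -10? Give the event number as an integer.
Looking for first event where count becomes -10:
  event 2: count = -16
  event 3: count -16 -> -10  <-- first match

Answer: 3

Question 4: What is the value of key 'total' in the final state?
Track key 'total' through all 12 events:
  event 1 (t=6: SET total = 20): total (absent) -> 20
  event 2 (t=10: SET count = -16): total unchanged
  event 3 (t=17: INC count by 6): total unchanged
  event 4 (t=20: DEL max): total unchanged
  event 5 (t=29: INC max by 12): total unchanged
  event 6 (t=31: INC max by 2): total unchanged
  event 7 (t=34: DEL max): total unchanged
  event 8 (t=40: INC max by 2): total unchanged
  event 9 (t=49: DEC total by 14): total 20 -> 6
  event 10 (t=56: SET max = 28): total unchanged
  event 11 (t=59: DEL count): total unchanged
  event 12 (t=67: INC total by 6): total 6 -> 12
Final: total = 12

Answer: 12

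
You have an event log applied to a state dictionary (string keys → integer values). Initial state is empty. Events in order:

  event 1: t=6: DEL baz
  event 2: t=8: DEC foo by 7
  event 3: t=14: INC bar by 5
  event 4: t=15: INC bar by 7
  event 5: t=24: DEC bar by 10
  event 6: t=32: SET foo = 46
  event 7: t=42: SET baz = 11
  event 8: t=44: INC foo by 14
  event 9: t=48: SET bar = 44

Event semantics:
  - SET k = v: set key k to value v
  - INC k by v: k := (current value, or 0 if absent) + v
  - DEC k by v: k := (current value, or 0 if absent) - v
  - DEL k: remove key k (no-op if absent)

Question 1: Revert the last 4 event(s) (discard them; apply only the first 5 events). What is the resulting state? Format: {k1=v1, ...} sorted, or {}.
Keep first 5 events (discard last 4):
  after event 1 (t=6: DEL baz): {}
  after event 2 (t=8: DEC foo by 7): {foo=-7}
  after event 3 (t=14: INC bar by 5): {bar=5, foo=-7}
  after event 4 (t=15: INC bar by 7): {bar=12, foo=-7}
  after event 5 (t=24: DEC bar by 10): {bar=2, foo=-7}

Answer: {bar=2, foo=-7}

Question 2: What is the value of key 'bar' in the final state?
Answer: 44

Derivation:
Track key 'bar' through all 9 events:
  event 1 (t=6: DEL baz): bar unchanged
  event 2 (t=8: DEC foo by 7): bar unchanged
  event 3 (t=14: INC bar by 5): bar (absent) -> 5
  event 4 (t=15: INC bar by 7): bar 5 -> 12
  event 5 (t=24: DEC bar by 10): bar 12 -> 2
  event 6 (t=32: SET foo = 46): bar unchanged
  event 7 (t=42: SET baz = 11): bar unchanged
  event 8 (t=44: INC foo by 14): bar unchanged
  event 9 (t=48: SET bar = 44): bar 2 -> 44
Final: bar = 44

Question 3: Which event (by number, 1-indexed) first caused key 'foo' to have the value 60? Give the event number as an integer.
Looking for first event where foo becomes 60:
  event 2: foo = -7
  event 3: foo = -7
  event 4: foo = -7
  event 5: foo = -7
  event 6: foo = 46
  event 7: foo = 46
  event 8: foo 46 -> 60  <-- first match

Answer: 8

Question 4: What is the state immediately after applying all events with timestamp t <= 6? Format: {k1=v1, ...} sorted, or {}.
Apply events with t <= 6 (1 events):
  after event 1 (t=6: DEL baz): {}

Answer: {}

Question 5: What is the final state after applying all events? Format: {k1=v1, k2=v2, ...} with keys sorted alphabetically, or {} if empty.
Answer: {bar=44, baz=11, foo=60}

Derivation:
  after event 1 (t=6: DEL baz): {}
  after event 2 (t=8: DEC foo by 7): {foo=-7}
  after event 3 (t=14: INC bar by 5): {bar=5, foo=-7}
  after event 4 (t=15: INC bar by 7): {bar=12, foo=-7}
  after event 5 (t=24: DEC bar by 10): {bar=2, foo=-7}
  after event 6 (t=32: SET foo = 46): {bar=2, foo=46}
  after event 7 (t=42: SET baz = 11): {bar=2, baz=11, foo=46}
  after event 8 (t=44: INC foo by 14): {bar=2, baz=11, foo=60}
  after event 9 (t=48: SET bar = 44): {bar=44, baz=11, foo=60}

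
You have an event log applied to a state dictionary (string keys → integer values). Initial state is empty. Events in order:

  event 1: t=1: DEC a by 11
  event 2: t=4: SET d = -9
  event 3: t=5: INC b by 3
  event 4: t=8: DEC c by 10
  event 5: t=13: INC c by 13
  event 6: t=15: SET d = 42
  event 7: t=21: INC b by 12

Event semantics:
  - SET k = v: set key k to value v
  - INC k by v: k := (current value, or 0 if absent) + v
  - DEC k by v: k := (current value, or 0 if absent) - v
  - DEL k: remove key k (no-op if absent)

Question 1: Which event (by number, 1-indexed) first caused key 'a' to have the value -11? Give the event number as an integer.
Looking for first event where a becomes -11:
  event 1: a (absent) -> -11  <-- first match

Answer: 1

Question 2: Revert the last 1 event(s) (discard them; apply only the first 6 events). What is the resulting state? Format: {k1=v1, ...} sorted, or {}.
Answer: {a=-11, b=3, c=3, d=42}

Derivation:
Keep first 6 events (discard last 1):
  after event 1 (t=1: DEC a by 11): {a=-11}
  after event 2 (t=4: SET d = -9): {a=-11, d=-9}
  after event 3 (t=5: INC b by 3): {a=-11, b=3, d=-9}
  after event 4 (t=8: DEC c by 10): {a=-11, b=3, c=-10, d=-9}
  after event 5 (t=13: INC c by 13): {a=-11, b=3, c=3, d=-9}
  after event 6 (t=15: SET d = 42): {a=-11, b=3, c=3, d=42}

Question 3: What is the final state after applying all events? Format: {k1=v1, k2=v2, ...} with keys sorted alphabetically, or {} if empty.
  after event 1 (t=1: DEC a by 11): {a=-11}
  after event 2 (t=4: SET d = -9): {a=-11, d=-9}
  after event 3 (t=5: INC b by 3): {a=-11, b=3, d=-9}
  after event 4 (t=8: DEC c by 10): {a=-11, b=3, c=-10, d=-9}
  after event 5 (t=13: INC c by 13): {a=-11, b=3, c=3, d=-9}
  after event 6 (t=15: SET d = 42): {a=-11, b=3, c=3, d=42}
  after event 7 (t=21: INC b by 12): {a=-11, b=15, c=3, d=42}

Answer: {a=-11, b=15, c=3, d=42}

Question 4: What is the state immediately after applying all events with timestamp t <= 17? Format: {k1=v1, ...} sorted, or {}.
Apply events with t <= 17 (6 events):
  after event 1 (t=1: DEC a by 11): {a=-11}
  after event 2 (t=4: SET d = -9): {a=-11, d=-9}
  after event 3 (t=5: INC b by 3): {a=-11, b=3, d=-9}
  after event 4 (t=8: DEC c by 10): {a=-11, b=3, c=-10, d=-9}
  after event 5 (t=13: INC c by 13): {a=-11, b=3, c=3, d=-9}
  after event 6 (t=15: SET d = 42): {a=-11, b=3, c=3, d=42}

Answer: {a=-11, b=3, c=3, d=42}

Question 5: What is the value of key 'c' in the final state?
Answer: 3

Derivation:
Track key 'c' through all 7 events:
  event 1 (t=1: DEC a by 11): c unchanged
  event 2 (t=4: SET d = -9): c unchanged
  event 3 (t=5: INC b by 3): c unchanged
  event 4 (t=8: DEC c by 10): c (absent) -> -10
  event 5 (t=13: INC c by 13): c -10 -> 3
  event 6 (t=15: SET d = 42): c unchanged
  event 7 (t=21: INC b by 12): c unchanged
Final: c = 3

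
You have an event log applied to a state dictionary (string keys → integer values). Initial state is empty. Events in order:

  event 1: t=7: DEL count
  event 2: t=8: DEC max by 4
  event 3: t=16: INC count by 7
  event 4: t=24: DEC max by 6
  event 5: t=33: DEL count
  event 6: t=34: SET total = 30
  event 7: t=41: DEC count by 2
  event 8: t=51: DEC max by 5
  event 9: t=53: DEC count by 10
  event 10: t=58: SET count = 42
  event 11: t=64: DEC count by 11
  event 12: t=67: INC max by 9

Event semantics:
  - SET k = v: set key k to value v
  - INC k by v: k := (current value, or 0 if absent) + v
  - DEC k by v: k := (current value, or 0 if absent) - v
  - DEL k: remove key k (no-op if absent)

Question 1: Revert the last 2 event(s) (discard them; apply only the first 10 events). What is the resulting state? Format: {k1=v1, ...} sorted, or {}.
Keep first 10 events (discard last 2):
  after event 1 (t=7: DEL count): {}
  after event 2 (t=8: DEC max by 4): {max=-4}
  after event 3 (t=16: INC count by 7): {count=7, max=-4}
  after event 4 (t=24: DEC max by 6): {count=7, max=-10}
  after event 5 (t=33: DEL count): {max=-10}
  after event 6 (t=34: SET total = 30): {max=-10, total=30}
  after event 7 (t=41: DEC count by 2): {count=-2, max=-10, total=30}
  after event 8 (t=51: DEC max by 5): {count=-2, max=-15, total=30}
  after event 9 (t=53: DEC count by 10): {count=-12, max=-15, total=30}
  after event 10 (t=58: SET count = 42): {count=42, max=-15, total=30}

Answer: {count=42, max=-15, total=30}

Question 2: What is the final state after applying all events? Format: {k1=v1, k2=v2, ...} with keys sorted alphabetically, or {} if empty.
  after event 1 (t=7: DEL count): {}
  after event 2 (t=8: DEC max by 4): {max=-4}
  after event 3 (t=16: INC count by 7): {count=7, max=-4}
  after event 4 (t=24: DEC max by 6): {count=7, max=-10}
  after event 5 (t=33: DEL count): {max=-10}
  after event 6 (t=34: SET total = 30): {max=-10, total=30}
  after event 7 (t=41: DEC count by 2): {count=-2, max=-10, total=30}
  after event 8 (t=51: DEC max by 5): {count=-2, max=-15, total=30}
  after event 9 (t=53: DEC count by 10): {count=-12, max=-15, total=30}
  after event 10 (t=58: SET count = 42): {count=42, max=-15, total=30}
  after event 11 (t=64: DEC count by 11): {count=31, max=-15, total=30}
  after event 12 (t=67: INC max by 9): {count=31, max=-6, total=30}

Answer: {count=31, max=-6, total=30}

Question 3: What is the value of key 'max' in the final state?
Answer: -6

Derivation:
Track key 'max' through all 12 events:
  event 1 (t=7: DEL count): max unchanged
  event 2 (t=8: DEC max by 4): max (absent) -> -4
  event 3 (t=16: INC count by 7): max unchanged
  event 4 (t=24: DEC max by 6): max -4 -> -10
  event 5 (t=33: DEL count): max unchanged
  event 6 (t=34: SET total = 30): max unchanged
  event 7 (t=41: DEC count by 2): max unchanged
  event 8 (t=51: DEC max by 5): max -10 -> -15
  event 9 (t=53: DEC count by 10): max unchanged
  event 10 (t=58: SET count = 42): max unchanged
  event 11 (t=64: DEC count by 11): max unchanged
  event 12 (t=67: INC max by 9): max -15 -> -6
Final: max = -6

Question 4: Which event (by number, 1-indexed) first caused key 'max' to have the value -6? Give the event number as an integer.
Answer: 12

Derivation:
Looking for first event where max becomes -6:
  event 2: max = -4
  event 3: max = -4
  event 4: max = -10
  event 5: max = -10
  event 6: max = -10
  event 7: max = -10
  event 8: max = -15
  event 9: max = -15
  event 10: max = -15
  event 11: max = -15
  event 12: max -15 -> -6  <-- first match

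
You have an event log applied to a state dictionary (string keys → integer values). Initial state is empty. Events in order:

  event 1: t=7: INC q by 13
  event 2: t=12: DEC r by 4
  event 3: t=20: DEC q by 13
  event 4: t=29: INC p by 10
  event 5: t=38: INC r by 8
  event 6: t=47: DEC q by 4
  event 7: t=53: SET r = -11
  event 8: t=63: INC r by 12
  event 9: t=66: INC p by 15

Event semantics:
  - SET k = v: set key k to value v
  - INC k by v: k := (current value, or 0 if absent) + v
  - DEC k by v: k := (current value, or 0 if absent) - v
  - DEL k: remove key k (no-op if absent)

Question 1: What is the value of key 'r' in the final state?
Track key 'r' through all 9 events:
  event 1 (t=7: INC q by 13): r unchanged
  event 2 (t=12: DEC r by 4): r (absent) -> -4
  event 3 (t=20: DEC q by 13): r unchanged
  event 4 (t=29: INC p by 10): r unchanged
  event 5 (t=38: INC r by 8): r -4 -> 4
  event 6 (t=47: DEC q by 4): r unchanged
  event 7 (t=53: SET r = -11): r 4 -> -11
  event 8 (t=63: INC r by 12): r -11 -> 1
  event 9 (t=66: INC p by 15): r unchanged
Final: r = 1

Answer: 1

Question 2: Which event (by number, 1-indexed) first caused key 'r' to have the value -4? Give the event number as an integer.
Answer: 2

Derivation:
Looking for first event where r becomes -4:
  event 2: r (absent) -> -4  <-- first match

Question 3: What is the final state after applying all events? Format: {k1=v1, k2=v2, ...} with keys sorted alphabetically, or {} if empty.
  after event 1 (t=7: INC q by 13): {q=13}
  after event 2 (t=12: DEC r by 4): {q=13, r=-4}
  after event 3 (t=20: DEC q by 13): {q=0, r=-4}
  after event 4 (t=29: INC p by 10): {p=10, q=0, r=-4}
  after event 5 (t=38: INC r by 8): {p=10, q=0, r=4}
  after event 6 (t=47: DEC q by 4): {p=10, q=-4, r=4}
  after event 7 (t=53: SET r = -11): {p=10, q=-4, r=-11}
  after event 8 (t=63: INC r by 12): {p=10, q=-4, r=1}
  after event 9 (t=66: INC p by 15): {p=25, q=-4, r=1}

Answer: {p=25, q=-4, r=1}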